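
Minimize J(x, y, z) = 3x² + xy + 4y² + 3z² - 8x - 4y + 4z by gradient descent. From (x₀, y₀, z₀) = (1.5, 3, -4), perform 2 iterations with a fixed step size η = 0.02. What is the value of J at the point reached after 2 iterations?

∇J = (6x + y - 8, x + 8y - 4, 6z + 4)
Step 1: at (1.5, 3, -4), ∇J = (4, 21.5, -20) → (1.5, 3, -4) − 0.02·(4, 21.5, -20) = (1.42, 2.57, -3.6)
Step 2: at (1.42, 2.57, -3.6), ∇J = (3.09, 17.98, -17.6) → (1.42, 2.57, -3.6) − 0.02·(3.09, 17.98, -17.6) = (1.3582, 2.2104, -3.248)
J(1.3582, 2.2104, -3.248) = 27.02907164

27.02907164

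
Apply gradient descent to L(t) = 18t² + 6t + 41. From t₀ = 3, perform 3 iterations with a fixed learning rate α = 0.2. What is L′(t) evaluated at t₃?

-27169.392

L′(t) = 36t + 6
Step 1: L′(3) = 114; t₁ = 3 − 0.2·114 = -19.8
Step 2: L′(-19.8) = -706.8; t₂ = -19.8 − 0.2·(-706.8) = 121.56
Step 3: L′(121.56) = 4382.16; t₃ = 121.56 − 0.2·4382.16 = -754.872
L′(t) at (-754.872) = -27169.392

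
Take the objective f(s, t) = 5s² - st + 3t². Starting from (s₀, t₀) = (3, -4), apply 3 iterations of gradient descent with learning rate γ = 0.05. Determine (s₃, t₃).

(0.16925, -1.227125)

∇f = (10s - t, -s + 6t)
(s₁, t₁) = (3, -4) − 0.05·(34, -27) = (1.3, -2.65)
(s₂, t₂) = (1.3, -2.65) − 0.05·(15.65, -17.2) = (0.5175, -1.79)
(s₃, t₃) = (0.5175, -1.79) − 0.05·(6.965, -11.2575) = (0.16925, -1.227125)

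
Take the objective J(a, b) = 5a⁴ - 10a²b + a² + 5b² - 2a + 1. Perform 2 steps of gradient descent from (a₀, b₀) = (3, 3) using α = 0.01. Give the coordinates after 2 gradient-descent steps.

(-1.0155712, 3.28096)

∇J = (20a³ - 20ab + 2a - 2, -10a² + 10b)
Step 1: at (3, 3), ∇J = (364, -60) → (3, 3) − 0.01·(364, -60) = (-0.64, 3.6)
Step 2: at (-0.64, 3.6), ∇J = (37.55712, 31.904) → (-0.64, 3.6) − 0.01·(37.55712, 31.904) = (-1.0155712, 3.28096)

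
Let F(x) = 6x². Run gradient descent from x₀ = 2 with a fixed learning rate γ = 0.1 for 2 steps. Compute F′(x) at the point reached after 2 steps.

F′(x) = 12x
Step 1: F′(2) = 24; x₁ = 2 − 0.1·24 = -0.4
Step 2: F′(-0.4) = -4.8; x₂ = -0.4 − 0.1·(-4.8) = 0.08
F′(x) at (0.08) = 0.96

0.96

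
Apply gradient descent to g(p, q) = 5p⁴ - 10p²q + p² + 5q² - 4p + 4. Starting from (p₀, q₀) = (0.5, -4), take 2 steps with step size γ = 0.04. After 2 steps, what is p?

2.1613696

∇g = (20p³ - 20pq + 2p - 4, -10p² + 10q)
Step 1: at (0.5, -4), ∇g = (39.5, -42.5) → (0.5, -4) − 0.04·(39.5, -42.5) = (-1.08, -2.3)
Step 2: at (-1.08, -2.3), ∇g = (-81.03424, -34.664) → (-1.08, -2.3) − 0.04·(-81.03424, -34.664) = (2.1613696, -0.91344)
p = 2.1613696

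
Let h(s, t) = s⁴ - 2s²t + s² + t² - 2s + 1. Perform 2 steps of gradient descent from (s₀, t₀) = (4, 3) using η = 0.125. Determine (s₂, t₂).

∇h = (4s³ - 4st + 2s - 2, -2s² + 2t)
Step 1: at (4, 3), ∇h = (214, -26) → (4, 3) − 0.125·(214, -26) = (-22.75, 6.25)
Step 2: at (-22.75, 6.25), ∇h = (-46576.9375, -1022.625) → (-22.75, 6.25) − 0.125·(-46576.9375, -1022.625) = (5799.3671875, 134.078125)

(5799.3671875, 134.078125)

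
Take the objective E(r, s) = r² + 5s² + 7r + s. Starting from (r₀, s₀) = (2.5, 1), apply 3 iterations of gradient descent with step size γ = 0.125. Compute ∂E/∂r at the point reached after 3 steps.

5.0625

∇E = (2r + 7, 10s + 1)
Step 1: at (2.5, 1), ∇E = (12, 11) → (2.5, 1) − 0.125·(12, 11) = (1, -0.375)
Step 2: at (1, -0.375), ∇E = (9, -2.75) → (1, -0.375) − 0.125·(9, -2.75) = (-0.125, -0.03125)
Step 3: at (-0.125, -0.03125), ∇E = (6.75, 0.6875) → (-0.125, -0.03125) − 0.125·(6.75, 0.6875) = (-0.96875, -0.1171875)
∂E/∂r at (-0.96875, -0.1171875) = 5.0625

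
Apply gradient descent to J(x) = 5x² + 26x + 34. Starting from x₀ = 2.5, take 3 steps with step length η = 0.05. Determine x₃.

-1.9625

J′(x) = 10x + 26
x₁ = 2.5 − 0.05·51 = -0.05
x₂ = -0.05 − 0.05·25.5 = -1.325
x₃ = -1.325 − 0.05·12.75 = -1.9625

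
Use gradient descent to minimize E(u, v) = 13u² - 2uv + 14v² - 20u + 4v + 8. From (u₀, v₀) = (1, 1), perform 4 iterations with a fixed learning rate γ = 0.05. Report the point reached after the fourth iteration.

∇E = (26u - 2v - 20, -2u + 28v + 4)
Step 1: at (1, 1), ∇E = (4, 30) → (1, 1) − 0.05·(4, 30) = (0.8, -0.5)
Step 2: at (0.8, -0.5), ∇E = (1.8, -11.6) → (0.8, -0.5) − 0.05·(1.8, -11.6) = (0.71, 0.08)
Step 3: at (0.71, 0.08), ∇E = (-1.7, 4.82) → (0.71, 0.08) − 0.05·(-1.7, 4.82) = (0.795, -0.161)
Step 4: at (0.795, -0.161), ∇E = (0.992, -2.098) → (0.795, -0.161) − 0.05·(0.992, -2.098) = (0.7454, -0.0561)

(0.7454, -0.0561)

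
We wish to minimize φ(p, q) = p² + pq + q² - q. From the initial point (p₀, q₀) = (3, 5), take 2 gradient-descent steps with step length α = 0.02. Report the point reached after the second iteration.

∇φ = (2p + q, p + 2q - 1)
Step 1: at (3, 5), ∇φ = (11, 12) → (3, 5) − 0.02·(11, 12) = (2.78, 4.76)
Step 2: at (2.78, 4.76), ∇φ = (10.32, 11.3) → (2.78, 4.76) − 0.02·(10.32, 11.3) = (2.5736, 4.534)

(2.5736, 4.534)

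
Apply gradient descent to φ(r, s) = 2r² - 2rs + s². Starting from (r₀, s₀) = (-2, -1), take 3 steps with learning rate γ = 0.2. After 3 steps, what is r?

∇φ = (4r - 2s, -2r + 2s)
Step 1: at (-2, -1), ∇φ = (-6, 2) → (-2, -1) − 0.2·(-6, 2) = (-0.8, -1.4)
Step 2: at (-0.8, -1.4), ∇φ = (-0.4, -1.2) → (-0.8, -1.4) − 0.2·(-0.4, -1.2) = (-0.72, -1.16)
Step 3: at (-0.72, -1.16), ∇φ = (-0.56, -0.88) → (-0.72, -1.16) − 0.2·(-0.56, -0.88) = (-0.608, -0.984)
r = -0.608

-0.608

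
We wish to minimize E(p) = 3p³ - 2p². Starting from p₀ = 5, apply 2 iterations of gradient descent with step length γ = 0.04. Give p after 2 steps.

E′(p) = 9p² - 4p
p₁ = 5 − 0.04·205 = -3.2
p₂ = -3.2 − 0.04·104.96 = -7.3984

-7.3984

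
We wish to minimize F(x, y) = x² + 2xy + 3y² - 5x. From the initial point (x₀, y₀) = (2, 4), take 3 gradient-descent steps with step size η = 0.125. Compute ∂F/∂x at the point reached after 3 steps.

-2.40625

∇F = (2x + 2y - 5, 2x + 6y)
(x₁, y₁) = (2, 4) − 0.125·(7, 28) = (1.125, 0.5)
(x₂, y₂) = (1.125, 0.5) − 0.125·(-1.75, 5.25) = (1.34375, -0.15625)
(x₃, y₃) = (1.34375, -0.15625) − 0.125·(-2.625, 1.75) = (1.671875, -0.375)
∂F/∂x at (1.671875, -0.375) = -2.40625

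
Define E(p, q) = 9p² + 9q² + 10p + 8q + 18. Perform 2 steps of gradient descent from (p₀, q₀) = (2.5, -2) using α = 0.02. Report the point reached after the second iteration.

(0.696, -1.0816)

∇E = (18p + 10, 18q + 8)
(p₁, q₁) = (2.5, -2) − 0.02·(55, -28) = (1.4, -1.44)
(p₂, q₂) = (1.4, -1.44) − 0.02·(35.2, -17.92) = (0.696, -1.0816)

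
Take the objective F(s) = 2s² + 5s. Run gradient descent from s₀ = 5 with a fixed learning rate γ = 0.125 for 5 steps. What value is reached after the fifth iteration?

-1.0546875

F′(s) = 4s + 5
s₁ = 5 − 0.125·25 = 1.875
s₂ = 1.875 − 0.125·12.5 = 0.3125
s₃ = 0.3125 − 0.125·6.25 = -0.46875
s₄ = -0.46875 − 0.125·3.125 = -0.859375
s₅ = -0.859375 − 0.125·1.5625 = -1.0546875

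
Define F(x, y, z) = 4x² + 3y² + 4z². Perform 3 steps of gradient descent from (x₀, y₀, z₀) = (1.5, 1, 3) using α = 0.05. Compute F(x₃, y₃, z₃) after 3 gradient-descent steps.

2.452467

∇F = (8x, 6y, 8z)
Step 1: at (1.5, 1, 3), ∇F = (12, 6, 24) → (1.5, 1, 3) − 0.05·(12, 6, 24) = (0.9, 0.7, 1.8)
Step 2: at (0.9, 0.7, 1.8), ∇F = (7.2, 4.2, 14.4) → (0.9, 0.7, 1.8) − 0.05·(7.2, 4.2, 14.4) = (0.54, 0.49, 1.08)
Step 3: at (0.54, 0.49, 1.08), ∇F = (4.32, 2.94, 8.64) → (0.54, 0.49, 1.08) − 0.05·(4.32, 2.94, 8.64) = (0.324, 0.343, 0.648)
F(0.324, 0.343, 0.648) = 2.452467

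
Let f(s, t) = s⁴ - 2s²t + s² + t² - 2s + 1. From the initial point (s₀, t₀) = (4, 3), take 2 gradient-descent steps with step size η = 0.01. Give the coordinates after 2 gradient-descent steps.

∇f = (4s³ - 4st + 2s - 2, -2s² + 2t)
(s₁, t₁) = (4, 3) − 0.01·(214, -26) = (1.86, 3.26)
(s₂, t₂) = (1.86, 3.26) − 0.01·(3.205024, -0.3992) = (1.82794976, 3.263992)

(1.82794976, 3.263992)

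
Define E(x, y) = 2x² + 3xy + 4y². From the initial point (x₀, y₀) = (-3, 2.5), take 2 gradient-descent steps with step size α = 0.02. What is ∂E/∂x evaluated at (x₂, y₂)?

-4.9866

∇E = (4x + 3y, 3x + 8y)
(x₁, y₁) = (-3, 2.5) − 0.02·(-4.5, 11) = (-2.91, 2.28)
(x₂, y₂) = (-2.91, 2.28) − 0.02·(-4.8, 9.51) = (-2.814, 2.0898)
∂E/∂x at (-2.814, 2.0898) = -4.9866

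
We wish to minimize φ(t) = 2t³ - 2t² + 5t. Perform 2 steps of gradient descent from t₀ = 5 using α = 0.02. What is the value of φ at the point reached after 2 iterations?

φ′(t) = 6t² - 4t + 5
Step 1: φ′(5) = 135; t₁ = 5 − 0.02·135 = 2.3
Step 2: φ′(2.3) = 27.54; t₂ = 2.3 − 0.02·27.54 = 1.7492
φ(1.7492) = 13.330655438976

13.330655438976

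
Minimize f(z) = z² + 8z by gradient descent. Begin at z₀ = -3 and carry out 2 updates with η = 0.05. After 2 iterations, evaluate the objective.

f′(z) = 2z + 8
Step 1: f′(-3) = 2; z₁ = -3 − 0.05·2 = -3.1
Step 2: f′(-3.1) = 1.8; z₂ = -3.1 − 0.05·1.8 = -3.19
f(-3.19) = -15.3439

-15.3439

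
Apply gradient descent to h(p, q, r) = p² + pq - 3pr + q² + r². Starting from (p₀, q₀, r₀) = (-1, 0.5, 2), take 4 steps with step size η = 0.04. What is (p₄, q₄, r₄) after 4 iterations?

∇h = (2p + q - 3r, p + 2q, -3p + 2r)
Step 1: at (-1, 0.5, 2), ∇h = (-7.5, 0, 7) → (-1, 0.5, 2) − 0.04·(-7.5, 0, 7) = (-0.7, 0.5, 1.72)
Step 2: at (-0.7, 0.5, 1.72), ∇h = (-6.06, 0.3, 5.54) → (-0.7, 0.5, 1.72) − 0.04·(-6.06, 0.3, 5.54) = (-0.4576, 0.488, 1.4984)
Step 3: at (-0.4576, 0.488, 1.4984), ∇h = (-4.9224, 0.5184, 4.3696) → (-0.4576, 0.488, 1.4984) − 0.04·(-4.9224, 0.5184, 4.3696) = (-0.260704, 0.467264, 1.323616)
Step 4: at (-0.260704, 0.467264, 1.323616), ∇h = (-4.024992, 0.673824, 3.429344) → (-0.260704, 0.467264, 1.323616) − 0.04·(-4.024992, 0.673824, 3.429344) = (-0.09970432, 0.44031104, 1.18644224)

(-0.09970432, 0.44031104, 1.18644224)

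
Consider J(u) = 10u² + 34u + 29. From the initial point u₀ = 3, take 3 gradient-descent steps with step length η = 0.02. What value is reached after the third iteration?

-0.6848

J′(u) = 20u + 34
u₁ = 3 − 0.02·94 = 1.12
u₂ = 1.12 − 0.02·56.4 = -0.008
u₃ = -0.008 − 0.02·33.84 = -0.6848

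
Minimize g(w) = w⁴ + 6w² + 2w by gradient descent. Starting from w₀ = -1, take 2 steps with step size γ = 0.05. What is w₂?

g′(w) = 4w³ + 12w + 2
Step 1: g′(-1) = -14; w₁ = -1 − 0.05·(-14) = -0.3
Step 2: g′(-0.3) = -1.708; w₂ = -0.3 − 0.05·(-1.708) = -0.2146

-0.2146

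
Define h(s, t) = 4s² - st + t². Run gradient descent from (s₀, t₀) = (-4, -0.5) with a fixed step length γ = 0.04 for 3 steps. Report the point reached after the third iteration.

∇h = (8s - t, -s + 2t)
(s₁, t₁) = (-4, -0.5) − 0.04·(-31.5, 3) = (-2.74, -0.62)
(s₂, t₂) = (-2.74, -0.62) − 0.04·(-21.3, 1.5) = (-1.888, -0.68)
(s₃, t₃) = (-1.888, -0.68) − 0.04·(-14.424, 0.528) = (-1.31104, -0.70112)

(-1.31104, -0.70112)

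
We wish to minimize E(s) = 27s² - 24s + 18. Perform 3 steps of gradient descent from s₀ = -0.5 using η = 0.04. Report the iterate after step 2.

E′(s) = 54s - 24
s₁ = -0.5 − 0.04·(-51) = 1.54
s₂ = 1.54 − 0.04·59.16 = -0.8264

-0.8264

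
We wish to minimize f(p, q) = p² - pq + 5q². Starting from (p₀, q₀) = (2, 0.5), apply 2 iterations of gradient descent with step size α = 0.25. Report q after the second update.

∇f = (2p - q, -p + 10q)
Step 1: at (2, 0.5), ∇f = (3.5, 3) → (2, 0.5) − 0.25·(3.5, 3) = (1.125, -0.25)
Step 2: at (1.125, -0.25), ∇f = (2.5, -3.625) → (1.125, -0.25) − 0.25·(2.5, -3.625) = (0.5, 0.65625)
q = 0.65625

0.65625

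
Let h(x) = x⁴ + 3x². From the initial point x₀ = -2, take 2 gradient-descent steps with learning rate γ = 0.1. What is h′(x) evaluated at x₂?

-409.093333254144

h′(x) = 4x³ + 6x
Step 1: h′(-2) = -44; x₁ = -2 − 0.1·(-44) = 2.4
Step 2: h′(2.4) = 69.696; x₂ = 2.4 − 0.1·69.696 = -4.5696
h′(x) at (-4.5696) = -409.093333254144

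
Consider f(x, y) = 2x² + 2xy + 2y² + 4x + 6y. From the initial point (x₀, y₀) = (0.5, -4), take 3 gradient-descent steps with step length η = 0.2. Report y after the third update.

∇f = (4x + 2y + 4, 2x + 4y + 6)
Step 1: at (0.5, -4), ∇f = (-2, -9) → (0.5, -4) − 0.2·(-2, -9) = (0.9, -2.2)
Step 2: at (0.9, -2.2), ∇f = (3.2, -1) → (0.9, -2.2) − 0.2·(3.2, -1) = (0.26, -2)
Step 3: at (0.26, -2), ∇f = (1.04, -1.48) → (0.26, -2) − 0.2·(1.04, -1.48) = (0.052, -1.704)
y = -1.704

-1.704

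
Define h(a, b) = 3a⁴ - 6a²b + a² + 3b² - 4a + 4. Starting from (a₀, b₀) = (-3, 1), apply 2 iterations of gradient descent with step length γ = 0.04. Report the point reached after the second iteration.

(-319.80282624, 21.315136)

∇h = (12a³ - 12ab + 2a - 4, -6a² + 6b)
Step 1: at (-3, 1), ∇h = (-298, -48) → (-3, 1) − 0.04·(-298, -48) = (8.92, 2.92)
Step 2: at (8.92, 2.92), ∇h = (8218.070656, -459.8784) → (8.92, 2.92) − 0.04·(8218.070656, -459.8784) = (-319.80282624, 21.315136)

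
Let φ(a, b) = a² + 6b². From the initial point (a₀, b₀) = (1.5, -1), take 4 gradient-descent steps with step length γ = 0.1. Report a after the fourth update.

∇φ = (2a, 12b)
Step 1: at (1.5, -1), ∇φ = (3, -12) → (1.5, -1) − 0.1·(3, -12) = (1.2, 0.2)
Step 2: at (1.2, 0.2), ∇φ = (2.4, 2.4) → (1.2, 0.2) − 0.1·(2.4, 2.4) = (0.96, -0.04)
Step 3: at (0.96, -0.04), ∇φ = (1.92, -0.48) → (0.96, -0.04) − 0.1·(1.92, -0.48) = (0.768, 0.008)
Step 4: at (0.768, 0.008), ∇φ = (1.536, 0.096) → (0.768, 0.008) − 0.1·(1.536, 0.096) = (0.6144, -0.0016)
a = 0.6144

0.6144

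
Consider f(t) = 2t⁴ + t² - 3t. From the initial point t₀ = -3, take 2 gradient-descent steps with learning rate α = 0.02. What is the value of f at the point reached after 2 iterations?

-0.25970688

f′(t) = 8t³ + 2t - 3
t₁ = -3 − 0.02·(-225) = 1.5
t₂ = 1.5 − 0.02·27 = 0.96
f(0.96) = -0.25970688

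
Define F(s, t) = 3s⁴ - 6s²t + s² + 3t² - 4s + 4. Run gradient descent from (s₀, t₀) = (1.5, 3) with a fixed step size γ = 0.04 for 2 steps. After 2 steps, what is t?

3.181536

∇F = (12s³ - 12st + 2s - 4, -6s² + 6t)
Step 1: at (1.5, 3), ∇F = (-14.5, 4.5) → (1.5, 3) − 0.04·(-14.5, 4.5) = (2.08, 2.82)
Step 2: at (2.08, 2.82), ∇F = (37.759744, -9.0384) → (2.08, 2.82) − 0.04·(37.759744, -9.0384) = (0.56961024, 3.181536)
t = 3.181536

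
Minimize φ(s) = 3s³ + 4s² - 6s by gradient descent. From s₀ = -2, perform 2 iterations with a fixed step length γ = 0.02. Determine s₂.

-2.730912

φ′(s) = 9s² + 8s - 6
s₁ = -2 − 0.02·14 = -2.28
s₂ = -2.28 − 0.02·22.5456 = -2.730912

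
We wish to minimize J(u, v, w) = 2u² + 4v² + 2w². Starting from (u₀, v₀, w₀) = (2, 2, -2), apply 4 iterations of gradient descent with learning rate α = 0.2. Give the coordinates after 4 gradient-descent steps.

(0.0032, 0.2592, -0.0032)

∇J = (4u, 8v, 4w)
Step 1: at (2, 2, -2), ∇J = (8, 16, -8) → (2, 2, -2) − 0.2·(8, 16, -8) = (0.4, -1.2, -0.4)
Step 2: at (0.4, -1.2, -0.4), ∇J = (1.6, -9.6, -1.6) → (0.4, -1.2, -0.4) − 0.2·(1.6, -9.6, -1.6) = (0.08, 0.72, -0.08)
Step 3: at (0.08, 0.72, -0.08), ∇J = (0.32, 5.76, -0.32) → (0.08, 0.72, -0.08) − 0.2·(0.32, 5.76, -0.32) = (0.016, -0.432, -0.016)
Step 4: at (0.016, -0.432, -0.016), ∇J = (0.064, -3.456, -0.064) → (0.016, -0.432, -0.016) − 0.2·(0.064, -3.456, -0.064) = (0.0032, 0.2592, -0.0032)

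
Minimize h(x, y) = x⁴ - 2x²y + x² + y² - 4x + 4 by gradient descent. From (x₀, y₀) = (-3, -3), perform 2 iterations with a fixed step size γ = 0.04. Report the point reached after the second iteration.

∇h = (4x³ - 4xy + 2x - 4, -2x² + 2y)
(x₁, y₁) = (-3, -3) − 0.04·(-154, -24) = (3.16, -2.04)
(x₂, y₂) = (3.16, -2.04) − 0.04·(154.323584, -24.0512) = (-3.01294336, -1.077952)

(-3.01294336, -1.077952)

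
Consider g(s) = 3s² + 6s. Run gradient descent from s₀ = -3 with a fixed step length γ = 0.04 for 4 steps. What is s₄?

g′(s) = 6s + 6
s₁ = -3 − 0.04·(-12) = -2.52
s₂ = -2.52 − 0.04·(-9.12) = -2.1552
s₃ = -2.1552 − 0.04·(-6.9312) = -1.877952
s₄ = -1.877952 − 0.04·(-5.267712) = -1.66724352

-1.66724352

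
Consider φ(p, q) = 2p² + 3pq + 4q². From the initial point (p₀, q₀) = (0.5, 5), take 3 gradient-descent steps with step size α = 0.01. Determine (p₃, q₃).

∇φ = (4p + 3q, 3p + 8q)
Step 1: at (0.5, 5), ∇φ = (17, 41.5) → (0.5, 5) − 0.01·(17, 41.5) = (0.33, 4.585)
Step 2: at (0.33, 4.585), ∇φ = (15.075, 37.67) → (0.33, 4.585) − 0.01·(15.075, 37.67) = (0.17925, 4.2083)
Step 3: at (0.17925, 4.2083), ∇φ = (13.3419, 34.20415) → (0.17925, 4.2083) − 0.01·(13.3419, 34.20415) = (0.045831, 3.8662585)

(0.045831, 3.8662585)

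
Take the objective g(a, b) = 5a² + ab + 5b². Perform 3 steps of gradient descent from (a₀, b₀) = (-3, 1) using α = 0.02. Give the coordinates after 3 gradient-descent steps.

∇g = (10a + b, a + 10b)
Step 1: at (-3, 1), ∇g = (-29, 7) → (-3, 1) − 0.02·(-29, 7) = (-2.42, 0.86)
Step 2: at (-2.42, 0.86), ∇g = (-23.34, 6.18) → (-2.42, 0.86) − 0.02·(-23.34, 6.18) = (-1.9532, 0.7364)
Step 3: at (-1.9532, 0.7364), ∇g = (-18.7956, 5.4108) → (-1.9532, 0.7364) − 0.02·(-18.7956, 5.4108) = (-1.577288, 0.628184)

(-1.577288, 0.628184)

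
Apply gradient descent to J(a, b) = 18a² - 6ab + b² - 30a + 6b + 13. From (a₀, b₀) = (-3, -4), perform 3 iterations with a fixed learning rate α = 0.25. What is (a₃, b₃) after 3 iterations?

(1724.625, -297.875)

∇J = (36a - 6b - 30, -6a + 2b + 6)
(a₁, b₁) = (-3, -4) − 0.25·(-114, 16) = (25.5, -8)
(a₂, b₂) = (25.5, -8) − 0.25·(936, -163) = (-208.5, 32.75)
(a₃, b₃) = (-208.5, 32.75) − 0.25·(-7732.5, 1322.5) = (1724.625, -297.875)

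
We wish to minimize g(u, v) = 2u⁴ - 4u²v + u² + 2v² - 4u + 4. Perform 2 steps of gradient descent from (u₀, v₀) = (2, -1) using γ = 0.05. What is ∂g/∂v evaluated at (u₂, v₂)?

∇g = (8u³ - 8uv + 2u - 4, -4u² + 4v)
Step 1: at (2, -1), ∇g = (80, -20) → (2, -1) − 0.05·(80, -20) = (-2, 0)
Step 2: at (-2, 0), ∇g = (-72, -16) → (-2, 0) − 0.05·(-72, -16) = (1.6, 0.8)
∂g/∂v at (1.6, 0.8) = -7.04

-7.04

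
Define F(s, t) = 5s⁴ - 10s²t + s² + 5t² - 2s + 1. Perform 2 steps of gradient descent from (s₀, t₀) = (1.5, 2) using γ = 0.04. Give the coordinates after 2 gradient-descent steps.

(1.8472832, 1.79824)

∇F = (20s³ - 20st + 2s - 2, -10s² + 10t)
Step 1: at (1.5, 2), ∇F = (8.5, -2.5) → (1.5, 2) − 0.04·(8.5, -2.5) = (1.16, 2.1)
Step 2: at (1.16, 2.1), ∇F = (-17.18208, 7.544) → (1.16, 2.1) − 0.04·(-17.18208, 7.544) = (1.8472832, 1.79824)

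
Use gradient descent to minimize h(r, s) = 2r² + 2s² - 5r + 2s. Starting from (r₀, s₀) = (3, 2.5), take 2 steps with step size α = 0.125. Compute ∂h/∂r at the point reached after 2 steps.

∇h = (4r - 5, 4s + 2)
(r₁, s₁) = (3, 2.5) − 0.125·(7, 12) = (2.125, 1)
(r₂, s₂) = (2.125, 1) − 0.125·(3.5, 6) = (1.6875, 0.25)
∂h/∂r at (1.6875, 0.25) = 1.75

1.75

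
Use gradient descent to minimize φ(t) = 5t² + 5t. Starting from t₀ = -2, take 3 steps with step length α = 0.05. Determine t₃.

-0.6875

φ′(t) = 10t + 5
t₁ = -2 − 0.05·(-15) = -1.25
t₂ = -1.25 − 0.05·(-7.5) = -0.875
t₃ = -0.875 − 0.05·(-3.75) = -0.6875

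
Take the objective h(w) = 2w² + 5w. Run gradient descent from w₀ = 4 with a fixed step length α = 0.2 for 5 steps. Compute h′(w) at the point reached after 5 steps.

h′(w) = 4w + 5
Step 1: h′(4) = 21; w₁ = 4 − 0.2·21 = -0.2
Step 2: h′(-0.2) = 4.2; w₂ = -0.2 − 0.2·4.2 = -1.04
Step 3: h′(-1.04) = 0.84; w₃ = -1.04 − 0.2·0.84 = -1.208
Step 4: h′(-1.208) = 0.168; w₄ = -1.208 − 0.2·0.168 = -1.2416
Step 5: h′(-1.2416) = 0.0336; w₅ = -1.2416 − 0.2·0.0336 = -1.24832
h′(w) at (-1.24832) = 0.00672

0.00672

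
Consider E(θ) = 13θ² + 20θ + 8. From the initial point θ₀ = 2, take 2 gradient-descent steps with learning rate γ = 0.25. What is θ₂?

E′(θ) = 26θ + 20
Step 1: E′(2) = 72; θ₁ = 2 − 0.25·72 = -16
Step 2: E′(-16) = -396; θ₂ = -16 − 0.25·(-396) = 83

83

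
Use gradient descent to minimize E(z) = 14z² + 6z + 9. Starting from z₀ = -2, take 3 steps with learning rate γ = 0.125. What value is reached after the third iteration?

E′(z) = 28z + 6
z₁ = -2 − 0.125·(-50) = 4.25
z₂ = 4.25 − 0.125·125 = -11.375
z₃ = -11.375 − 0.125·(-312.5) = 27.6875

27.6875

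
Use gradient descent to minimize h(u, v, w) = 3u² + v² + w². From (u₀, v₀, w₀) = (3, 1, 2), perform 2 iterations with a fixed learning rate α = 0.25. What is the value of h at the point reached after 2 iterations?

∇h = (6u, 2v, 2w)
Step 1: at (3, 1, 2), ∇h = (18, 2, 4) → (3, 1, 2) − 0.25·(18, 2, 4) = (-1.5, 0.5, 1)
Step 2: at (-1.5, 0.5, 1), ∇h = (-9, 1, 2) → (-1.5, 0.5, 1) − 0.25·(-9, 1, 2) = (0.75, 0.25, 0.5)
h(0.75, 0.25, 0.5) = 2

2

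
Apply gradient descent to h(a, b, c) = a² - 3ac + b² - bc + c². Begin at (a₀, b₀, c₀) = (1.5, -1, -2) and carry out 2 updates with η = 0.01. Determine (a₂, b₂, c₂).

∇h = (2a - 3c, 2b - c, -3a - b + 2c)
Step 1: at (1.5, -1, -2), ∇h = (9, 0, -7.5) → (1.5, -1, -2) − 0.01·(9, 0, -7.5) = (1.41, -1, -1.925)
Step 2: at (1.41, -1, -1.925), ∇h = (8.595, -0.075, -7.08) → (1.41, -1, -1.925) − 0.01·(8.595, -0.075, -7.08) = (1.32405, -0.99925, -1.8542)

(1.32405, -0.99925, -1.8542)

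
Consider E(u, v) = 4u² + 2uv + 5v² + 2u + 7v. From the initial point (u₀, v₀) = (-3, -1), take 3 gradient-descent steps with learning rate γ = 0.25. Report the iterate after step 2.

∇E = (8u + 2v + 2, 2u + 10v + 7)
(u₁, v₁) = (-3, -1) − 0.25·(-24, -9) = (3, 1.25)
(u₂, v₂) = (3, 1.25) − 0.25·(28.5, 25.5) = (-4.125, -5.125)

(-4.125, -5.125)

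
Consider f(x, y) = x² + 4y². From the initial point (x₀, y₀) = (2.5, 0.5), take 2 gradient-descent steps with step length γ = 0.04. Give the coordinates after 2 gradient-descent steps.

(2.116, 0.2312)

∇f = (2x, 8y)
Step 1: at (2.5, 0.5), ∇f = (5, 4) → (2.5, 0.5) − 0.04·(5, 4) = (2.3, 0.34)
Step 2: at (2.3, 0.34), ∇f = (4.6, 2.72) → (2.3, 0.34) − 0.04·(4.6, 2.72) = (2.116, 0.2312)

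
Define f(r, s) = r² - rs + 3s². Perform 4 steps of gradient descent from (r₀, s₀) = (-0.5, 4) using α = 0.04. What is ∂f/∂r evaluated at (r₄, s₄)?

∇f = (2r - s, -r + 6s)
(r₁, s₁) = (-0.5, 4) − 0.04·(-5, 24.5) = (-0.3, 3.02)
(r₂, s₂) = (-0.3, 3.02) − 0.04·(-3.62, 18.42) = (-0.1552, 2.2832)
(r₃, s₃) = (-0.1552, 2.2832) − 0.04·(-2.5936, 13.8544) = (-0.051456, 1.729024)
(r₄, s₄) = (-0.051456, 1.729024) − 0.04·(-1.831936, 10.4256) = (0.02182144, 1.312)
∂f/∂r at (0.02182144, 1.312) = -1.26835712

-1.26835712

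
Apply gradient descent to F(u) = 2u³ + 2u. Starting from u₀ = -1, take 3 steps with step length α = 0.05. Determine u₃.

-3.4959232

F′(u) = 6u² + 2
Step 1: F′(-1) = 8; u₁ = -1 − 0.05·8 = -1.4
Step 2: F′(-1.4) = 13.76; u₂ = -1.4 − 0.05·13.76 = -2.088
Step 3: F′(-2.088) = 28.158464; u₃ = -2.088 − 0.05·28.158464 = -3.4959232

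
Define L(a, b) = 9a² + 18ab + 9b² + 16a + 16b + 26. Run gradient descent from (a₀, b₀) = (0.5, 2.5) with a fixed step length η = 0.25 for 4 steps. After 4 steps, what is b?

7965

∇L = (18a + 18b + 16, 18a + 18b + 16)
Step 1: at (0.5, 2.5), ∇L = (70, 70) → (0.5, 2.5) − 0.25·(70, 70) = (-17, -15)
Step 2: at (-17, -15), ∇L = (-560, -560) → (-17, -15) − 0.25·(-560, -560) = (123, 125)
Step 3: at (123, 125), ∇L = (4480, 4480) → (123, 125) − 0.25·(4480, 4480) = (-997, -995)
Step 4: at (-997, -995), ∇L = (-35840, -35840) → (-997, -995) − 0.25·(-35840, -35840) = (7963, 7965)
b = 7965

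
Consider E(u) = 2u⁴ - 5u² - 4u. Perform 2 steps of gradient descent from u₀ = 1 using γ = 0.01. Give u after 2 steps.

1.11071872

E′(u) = 8u³ - 10u - 4
u₁ = 1 − 0.01·(-6) = 1.06
u₂ = 1.06 − 0.01·(-5.071872) = 1.11071872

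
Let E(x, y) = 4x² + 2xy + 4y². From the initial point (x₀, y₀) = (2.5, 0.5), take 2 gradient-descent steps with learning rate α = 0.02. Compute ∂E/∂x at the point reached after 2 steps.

∇E = (8x + 2y, 2x + 8y)
Step 1: at (2.5, 0.5), ∇E = (21, 9) → (2.5, 0.5) − 0.02·(21, 9) = (2.08, 0.32)
Step 2: at (2.08, 0.32), ∇E = (17.28, 6.72) → (2.08, 0.32) − 0.02·(17.28, 6.72) = (1.7344, 0.1856)
∂E/∂x at (1.7344, 0.1856) = 14.2464

14.2464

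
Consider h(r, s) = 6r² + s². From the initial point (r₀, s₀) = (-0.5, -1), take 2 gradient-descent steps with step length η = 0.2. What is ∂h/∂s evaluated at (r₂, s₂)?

∇h = (12r, 2s)
Step 1: at (-0.5, -1), ∇h = (-6, -2) → (-0.5, -1) − 0.2·(-6, -2) = (0.7, -0.6)
Step 2: at (0.7, -0.6), ∇h = (8.4, -1.2) → (0.7, -0.6) − 0.2·(8.4, -1.2) = (-0.98, -0.36)
∂h/∂s at (-0.98, -0.36) = -0.72

-0.72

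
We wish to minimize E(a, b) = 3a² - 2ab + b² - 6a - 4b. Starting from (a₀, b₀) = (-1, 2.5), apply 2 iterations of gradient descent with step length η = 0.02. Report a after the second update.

-0.3632

∇E = (6a - 2b - 6, -2a + 2b - 4)
Step 1: at (-1, 2.5), ∇E = (-17, 3) → (-1, 2.5) − 0.02·(-17, 3) = (-0.66, 2.44)
Step 2: at (-0.66, 2.44), ∇E = (-14.84, 2.2) → (-0.66, 2.44) − 0.02·(-14.84, 2.2) = (-0.3632, 2.396)
a = -0.3632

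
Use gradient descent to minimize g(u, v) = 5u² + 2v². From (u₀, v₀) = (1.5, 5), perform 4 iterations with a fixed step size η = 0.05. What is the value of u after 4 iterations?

0.09375

∇g = (10u, 4v)
Step 1: at (1.5, 5), ∇g = (15, 20) → (1.5, 5) − 0.05·(15, 20) = (0.75, 4)
Step 2: at (0.75, 4), ∇g = (7.5, 16) → (0.75, 4) − 0.05·(7.5, 16) = (0.375, 3.2)
Step 3: at (0.375, 3.2), ∇g = (3.75, 12.8) → (0.375, 3.2) − 0.05·(3.75, 12.8) = (0.1875, 2.56)
Step 4: at (0.1875, 2.56), ∇g = (1.875, 10.24) → (0.1875, 2.56) − 0.05·(1.875, 10.24) = (0.09375, 2.048)
u = 0.09375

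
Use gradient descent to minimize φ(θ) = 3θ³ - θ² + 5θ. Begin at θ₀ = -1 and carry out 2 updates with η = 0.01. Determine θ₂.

-1.354304

φ′(θ) = 9θ² - 2θ + 5
θ₁ = -1 − 0.01·16 = -1.16
θ₂ = -1.16 − 0.01·19.4304 = -1.354304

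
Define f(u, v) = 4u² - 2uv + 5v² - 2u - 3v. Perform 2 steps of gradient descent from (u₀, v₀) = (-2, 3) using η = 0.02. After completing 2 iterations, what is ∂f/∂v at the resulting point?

∇f = (8u - 2v - 2, -2u + 10v - 3)
(u₁, v₁) = (-2, 3) − 0.02·(-24, 31) = (-1.52, 2.38)
(u₂, v₂) = (-1.52, 2.38) − 0.02·(-18.92, 23.84) = (-1.1416, 1.9032)
∂f/∂v at (-1.1416, 1.9032) = 18.3152

18.3152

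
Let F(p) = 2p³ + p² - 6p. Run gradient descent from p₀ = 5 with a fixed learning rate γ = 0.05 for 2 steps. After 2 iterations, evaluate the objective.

F′(p) = 6p² + 2p - 6
p₁ = 5 − 0.05·154 = -2.7
p₂ = -2.7 − 0.05·32.34 = -4.317
F(-4.317) = -116.368957026

-116.368957026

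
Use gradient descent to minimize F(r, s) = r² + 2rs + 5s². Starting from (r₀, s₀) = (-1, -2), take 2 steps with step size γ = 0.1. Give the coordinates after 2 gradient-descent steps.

(-0.36, 0.08)

∇F = (2r + 2s, 2r + 10s)
(r₁, s₁) = (-1, -2) − 0.1·(-6, -22) = (-0.4, 0.2)
(r₂, s₂) = (-0.4, 0.2) − 0.1·(-0.4, 1.2) = (-0.36, 0.08)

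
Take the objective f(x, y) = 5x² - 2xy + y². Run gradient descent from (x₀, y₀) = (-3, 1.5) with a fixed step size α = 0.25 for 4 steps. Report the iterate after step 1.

∇f = (10x - 2y, -2x + 2y)
Step 1: at (-3, 1.5), ∇f = (-33, 9) → (-3, 1.5) − 0.25·(-33, 9) = (5.25, -0.75)

(5.25, -0.75)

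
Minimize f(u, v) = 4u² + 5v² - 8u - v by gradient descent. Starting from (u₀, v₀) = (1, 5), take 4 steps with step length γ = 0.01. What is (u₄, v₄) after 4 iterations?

∇f = (8u - 8, 10v - 1)
Step 1: at (1, 5), ∇f = (0, 49) → (1, 5) − 0.01·(0, 49) = (1, 4.51)
Step 2: at (1, 4.51), ∇f = (0, 44.1) → (1, 4.51) − 0.01·(0, 44.1) = (1, 4.069)
Step 3: at (1, 4.069), ∇f = (0, 39.69) → (1, 4.069) − 0.01·(0, 39.69) = (1, 3.6721)
Step 4: at (1, 3.6721), ∇f = (0, 35.721) → (1, 3.6721) − 0.01·(0, 35.721) = (1, 3.31489)

(1, 3.31489)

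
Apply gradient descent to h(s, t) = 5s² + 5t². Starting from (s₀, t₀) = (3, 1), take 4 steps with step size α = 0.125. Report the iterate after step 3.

∇h = (10s, 10t)
Step 1: at (3, 1), ∇h = (30, 10) → (3, 1) − 0.125·(30, 10) = (-0.75, -0.25)
Step 2: at (-0.75, -0.25), ∇h = (-7.5, -2.5) → (-0.75, -0.25) − 0.125·(-7.5, -2.5) = (0.1875, 0.0625)
Step 3: at (0.1875, 0.0625), ∇h = (1.875, 0.625) → (0.1875, 0.0625) − 0.125·(1.875, 0.625) = (-0.046875, -0.015625)

(-0.046875, -0.015625)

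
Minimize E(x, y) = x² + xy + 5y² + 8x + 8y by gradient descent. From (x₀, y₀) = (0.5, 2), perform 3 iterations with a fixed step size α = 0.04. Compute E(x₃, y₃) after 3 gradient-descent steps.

-5.69564667904

∇E = (2x + y + 8, x + 10y + 8)
(x₁, y₁) = (0.5, 2) − 0.04·(11, 28.5) = (0.06, 0.86)
(x₂, y₂) = (0.06, 0.86) − 0.04·(8.98, 16.66) = (-0.2992, 0.1936)
(x₃, y₃) = (-0.2992, 0.1936) − 0.04·(7.5952, 9.6368) = (-0.603008, -0.191872)
E(-0.603008, -0.191872) = -5.69564667904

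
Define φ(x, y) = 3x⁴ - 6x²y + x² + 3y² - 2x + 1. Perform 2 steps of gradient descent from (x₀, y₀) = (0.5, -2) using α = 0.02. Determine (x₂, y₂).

∇φ = (12x³ - 12xy + 2x - 2, -6x² + 6y)
Step 1: at (0.5, -2), ∇φ = (12.5, -13.5) → (0.5, -2) − 0.02·(12.5, -13.5) = (0.25, -1.73)
Step 2: at (0.25, -1.73), ∇φ = (3.8775, -10.755) → (0.25, -1.73) − 0.02·(3.8775, -10.755) = (0.17245, -1.5149)

(0.17245, -1.5149)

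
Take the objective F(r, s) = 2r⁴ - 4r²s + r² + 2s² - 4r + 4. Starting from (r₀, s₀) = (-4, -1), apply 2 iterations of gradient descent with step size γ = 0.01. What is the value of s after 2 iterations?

-0.209856

∇F = (8r³ - 8rs + 2r - 4, -4r² + 4s)
Step 1: at (-4, -1), ∇F = (-556, -68) → (-4, -1) − 0.01·(-556, -68) = (1.56, -0.32)
Step 2: at (1.56, -0.32), ∇F = (33.484928, -11.0144) → (1.56, -0.32) − 0.01·(33.484928, -11.0144) = (1.22515072, -0.209856)
s = -0.209856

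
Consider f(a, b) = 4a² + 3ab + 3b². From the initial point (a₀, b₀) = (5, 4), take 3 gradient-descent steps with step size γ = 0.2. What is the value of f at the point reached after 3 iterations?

∇f = (8a + 3b, 3a + 6b)
(a₁, b₁) = (5, 4) − 0.2·(52, 39) = (-5.4, -3.8)
(a₂, b₂) = (-5.4, -3.8) − 0.2·(-54.6, -39) = (5.52, 4)
(a₃, b₃) = (5.52, 4) − 0.2·(56.16, 40.56) = (-5.712, -4.112)
f(-5.712, -4.112) = 251.69664

251.69664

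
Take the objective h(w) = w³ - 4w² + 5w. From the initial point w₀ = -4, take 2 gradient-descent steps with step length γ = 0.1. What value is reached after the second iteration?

h′(w) = 3w² - 8w + 5
Step 1: h′(-4) = 85; w₁ = -4 − 0.1·85 = -12.5
Step 2: h′(-12.5) = 573.75; w₂ = -12.5 − 0.1·573.75 = -69.875

-69.875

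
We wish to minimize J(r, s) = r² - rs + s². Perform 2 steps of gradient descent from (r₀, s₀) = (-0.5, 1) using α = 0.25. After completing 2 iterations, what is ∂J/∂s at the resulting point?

0.28125

∇J = (2r - s, -r + 2s)
Step 1: at (-0.5, 1), ∇J = (-2, 2.5) → (-0.5, 1) − 0.25·(-2, 2.5) = (0, 0.375)
Step 2: at (0, 0.375), ∇J = (-0.375, 0.75) → (0, 0.375) − 0.25·(-0.375, 0.75) = (0.09375, 0.1875)
∂J/∂s at (0.09375, 0.1875) = 0.28125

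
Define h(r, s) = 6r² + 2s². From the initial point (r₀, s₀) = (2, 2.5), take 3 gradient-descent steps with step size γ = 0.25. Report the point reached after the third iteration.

∇h = (12r, 4s)
(r₁, s₁) = (2, 2.5) − 0.25·(24, 10) = (-4, 0)
(r₂, s₂) = (-4, 0) − 0.25·(-48, 0) = (8, 0)
(r₃, s₃) = (8, 0) − 0.25·(96, 0) = (-16, 0)

(-16, 0)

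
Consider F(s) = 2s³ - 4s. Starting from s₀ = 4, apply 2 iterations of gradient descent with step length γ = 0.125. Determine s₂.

F′(s) = 6s² - 4
Step 1: F′(4) = 92; s₁ = 4 − 0.125·92 = -7.5
Step 2: F′(-7.5) = 333.5; s₂ = -7.5 − 0.125·333.5 = -49.1875

-49.1875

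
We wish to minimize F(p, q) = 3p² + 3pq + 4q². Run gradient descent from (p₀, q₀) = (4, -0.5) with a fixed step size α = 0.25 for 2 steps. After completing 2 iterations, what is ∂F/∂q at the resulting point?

37.8125

∇F = (6p + 3q, 3p + 8q)
Step 1: at (4, -0.5), ∇F = (22.5, 8) → (4, -0.5) − 0.25·(22.5, 8) = (-1.625, -2.5)
Step 2: at (-1.625, -2.5), ∇F = (-17.25, -24.875) → (-1.625, -2.5) − 0.25·(-17.25, -24.875) = (2.6875, 3.71875)
∂F/∂q at (2.6875, 3.71875) = 37.8125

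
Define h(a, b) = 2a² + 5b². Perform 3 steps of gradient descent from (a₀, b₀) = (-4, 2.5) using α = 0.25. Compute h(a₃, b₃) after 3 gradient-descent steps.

∇h = (4a, 10b)
Step 1: at (-4, 2.5), ∇h = (-16, 25) → (-4, 2.5) − 0.25·(-16, 25) = (0, -3.75)
Step 2: at (0, -3.75), ∇h = (0, -37.5) → (0, -3.75) − 0.25·(0, -37.5) = (0, 5.625)
Step 3: at (0, 5.625), ∇h = (0, 56.25) → (0, 5.625) − 0.25·(0, 56.25) = (0, -8.4375)
h(0, -8.4375) = 355.95703125

355.95703125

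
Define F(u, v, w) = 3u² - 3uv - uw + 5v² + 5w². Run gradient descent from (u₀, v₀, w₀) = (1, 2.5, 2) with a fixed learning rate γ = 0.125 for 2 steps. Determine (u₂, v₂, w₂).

(0.21875, 0.6015625, 0.2734375)

∇F = (6u - 3v - w, -3u + 10v, -u + 10w)
(u₁, v₁, w₁) = (1, 2.5, 2) − 0.125·(-3.5, 22, 19) = (1.4375, -0.25, -0.375)
(u₂, v₂, w₂) = (1.4375, -0.25, -0.375) − 0.125·(9.75, -6.8125, -5.1875) = (0.21875, 0.6015625, 0.2734375)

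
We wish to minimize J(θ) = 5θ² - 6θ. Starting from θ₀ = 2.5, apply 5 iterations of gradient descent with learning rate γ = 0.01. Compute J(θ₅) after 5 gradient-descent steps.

4.493645843805

J′(θ) = 10θ - 6
Step 1: J′(2.5) = 19; θ₁ = 2.5 − 0.01·19 = 2.31
Step 2: J′(2.31) = 17.1; θ₂ = 2.31 − 0.01·17.1 = 2.139
Step 3: J′(2.139) = 15.39; θ₃ = 2.139 − 0.01·15.39 = 1.9851
Step 4: J′(1.9851) = 13.851; θ₄ = 1.9851 − 0.01·13.851 = 1.84659
Step 5: J′(1.84659) = 12.4659; θ₅ = 1.84659 − 0.01·12.4659 = 1.721931
J(1.721931) = 4.493645843805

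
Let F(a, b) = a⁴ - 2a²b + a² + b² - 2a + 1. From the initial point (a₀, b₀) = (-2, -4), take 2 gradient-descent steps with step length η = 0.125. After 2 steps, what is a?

∇F = (4a³ - 4ab + 2a - 2, -2a² + 2b)
Step 1: at (-2, -4), ∇F = (-70, -16) → (-2, -4) − 0.125·(-70, -16) = (6.75, -2)
Step 2: at (6.75, -2), ∇F = (1295.6875, -95.125) → (6.75, -2) − 0.125·(1295.6875, -95.125) = (-155.2109375, 9.890625)
a = -155.2109375

-155.2109375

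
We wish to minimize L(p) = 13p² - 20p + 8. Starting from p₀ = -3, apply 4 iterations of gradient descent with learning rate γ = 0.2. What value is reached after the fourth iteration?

L′(p) = 26p - 20
Step 1: L′(-3) = -98; p₁ = -3 − 0.2·(-98) = 16.6
Step 2: L′(16.6) = 411.6; p₂ = 16.6 − 0.2·411.6 = -65.72
Step 3: L′(-65.72) = -1728.72; p₃ = -65.72 − 0.2·(-1728.72) = 280.024
Step 4: L′(280.024) = 7260.624; p₄ = 280.024 − 0.2·7260.624 = -1172.1008

-1172.1008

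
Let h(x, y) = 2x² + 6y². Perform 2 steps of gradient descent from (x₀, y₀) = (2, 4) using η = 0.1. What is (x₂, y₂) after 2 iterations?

∇h = (4x, 12y)
Step 1: at (2, 4), ∇h = (8, 48) → (2, 4) − 0.1·(8, 48) = (1.2, -0.8)
Step 2: at (1.2, -0.8), ∇h = (4.8, -9.6) → (1.2, -0.8) − 0.1·(4.8, -9.6) = (0.72, 0.16)

(0.72, 0.16)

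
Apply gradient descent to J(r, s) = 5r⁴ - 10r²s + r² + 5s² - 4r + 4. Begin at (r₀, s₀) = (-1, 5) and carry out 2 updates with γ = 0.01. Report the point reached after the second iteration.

∇J = (20r³ - 20rs + 2r - 4, -10r² + 10s)
Step 1: at (-1, 5), ∇J = (74, 40) → (-1, 5) − 0.01·(74, 40) = (-1.74, 4.6)
Step 2: at (-1.74, 4.6), ∇J = (47.23952, 15.724) → (-1.74, 4.6) − 0.01·(47.23952, 15.724) = (-2.2123952, 4.44276)

(-2.2123952, 4.44276)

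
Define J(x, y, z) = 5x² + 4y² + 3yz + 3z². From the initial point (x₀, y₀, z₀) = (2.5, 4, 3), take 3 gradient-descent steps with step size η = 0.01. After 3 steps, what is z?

2.187828

∇J = (10x, 8y + 3z, 3y + 6z)
Step 1: at (2.5, 4, 3), ∇J = (25, 41, 30) → (2.5, 4, 3) − 0.01·(25, 41, 30) = (2.25, 3.59, 2.7)
Step 2: at (2.25, 3.59, 2.7), ∇J = (22.5, 36.82, 26.97) → (2.25, 3.59, 2.7) − 0.01·(22.5, 36.82, 26.97) = (2.025, 3.2218, 2.4303)
Step 3: at (2.025, 3.2218, 2.4303), ∇J = (20.25, 33.0653, 24.2472) → (2.025, 3.2218, 2.4303) − 0.01·(20.25, 33.0653, 24.2472) = (1.8225, 2.891147, 2.187828)
z = 2.187828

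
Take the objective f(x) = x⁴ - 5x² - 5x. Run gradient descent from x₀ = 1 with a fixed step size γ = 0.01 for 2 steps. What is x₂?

f′(x) = 4x³ - 10x - 5
x₁ = 1 − 0.01·(-11) = 1.11
x₂ = 1.11 − 0.01·(-10.629476) = 1.21629476

1.21629476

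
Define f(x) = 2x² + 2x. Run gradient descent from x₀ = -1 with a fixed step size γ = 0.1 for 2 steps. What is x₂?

-0.68

f′(x) = 4x + 2
Step 1: f′(-1) = -2; x₁ = -1 − 0.1·(-2) = -0.8
Step 2: f′(-0.8) = -1.2; x₂ = -0.8 − 0.1·(-1.2) = -0.68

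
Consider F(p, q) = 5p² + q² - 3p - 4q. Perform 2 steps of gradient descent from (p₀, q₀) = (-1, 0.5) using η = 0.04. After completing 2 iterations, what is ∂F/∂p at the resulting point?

∇F = (10p - 3, 2q - 4)
Step 1: at (-1, 0.5), ∇F = (-13, -3) → (-1, 0.5) − 0.04·(-13, -3) = (-0.48, 0.62)
Step 2: at (-0.48, 0.62), ∇F = (-7.8, -2.76) → (-0.48, 0.62) − 0.04·(-7.8, -2.76) = (-0.168, 0.7304)
∂F/∂p at (-0.168, 0.7304) = -4.68

-4.68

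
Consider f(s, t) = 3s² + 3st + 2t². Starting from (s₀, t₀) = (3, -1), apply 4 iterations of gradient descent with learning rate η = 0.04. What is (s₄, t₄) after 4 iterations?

(1.413888, -1.310976)

∇f = (6s + 3t, 3s + 4t)
(s₁, t₁) = (3, -1) − 0.04·(15, 5) = (2.4, -1.2)
(s₂, t₂) = (2.4, -1.2) − 0.04·(10.8, 2.4) = (1.968, -1.296)
(s₃, t₃) = (1.968, -1.296) − 0.04·(7.92, 0.72) = (1.6512, -1.3248)
(s₄, t₄) = (1.6512, -1.3248) − 0.04·(5.9328, -0.3456) = (1.413888, -1.310976)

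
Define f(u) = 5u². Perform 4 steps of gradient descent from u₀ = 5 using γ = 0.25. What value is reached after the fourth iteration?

f′(u) = 10u
u₁ = 5 − 0.25·50 = -7.5
u₂ = -7.5 − 0.25·(-75) = 11.25
u₃ = 11.25 − 0.25·112.5 = -16.875
u₄ = -16.875 − 0.25·(-168.75) = 25.3125

25.3125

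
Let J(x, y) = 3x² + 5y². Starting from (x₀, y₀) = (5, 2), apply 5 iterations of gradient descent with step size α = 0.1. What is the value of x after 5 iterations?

∇J = (6x, 10y)
Step 1: at (5, 2), ∇J = (30, 20) → (5, 2) − 0.1·(30, 20) = (2, 0)
Step 2: at (2, 0), ∇J = (12, 0) → (2, 0) − 0.1·(12, 0) = (0.8, 0)
Step 3: at (0.8, 0), ∇J = (4.8, 0) → (0.8, 0) − 0.1·(4.8, 0) = (0.32, 0)
Step 4: at (0.32, 0), ∇J = (1.92, 0) → (0.32, 0) − 0.1·(1.92, 0) = (0.128, 0)
Step 5: at (0.128, 0), ∇J = (0.768, 0) → (0.128, 0) − 0.1·(0.768, 0) = (0.0512, 0)
x = 0.0512

0.0512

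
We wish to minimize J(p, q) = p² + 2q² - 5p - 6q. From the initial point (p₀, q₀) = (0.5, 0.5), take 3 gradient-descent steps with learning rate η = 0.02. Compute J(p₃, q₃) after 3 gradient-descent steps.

-6.406258838528

∇J = (2p - 5, 4q - 6)
(p₁, q₁) = (0.5, 0.5) − 0.02·(-4, -4) = (0.58, 0.58)
(p₂, q₂) = (0.58, 0.58) − 0.02·(-3.84, -3.68) = (0.6568, 0.6536)
(p₃, q₃) = (0.6568, 0.6536) − 0.02·(-3.6864, -3.3856) = (0.730528, 0.721312)
J(0.730528, 0.721312) = -6.406258838528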